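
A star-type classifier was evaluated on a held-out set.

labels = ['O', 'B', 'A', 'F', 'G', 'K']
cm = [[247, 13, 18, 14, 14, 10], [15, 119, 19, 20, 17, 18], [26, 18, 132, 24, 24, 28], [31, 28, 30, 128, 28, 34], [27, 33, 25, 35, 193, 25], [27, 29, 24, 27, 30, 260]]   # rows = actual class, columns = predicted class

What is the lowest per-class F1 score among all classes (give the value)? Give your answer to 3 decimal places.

Per-class F1 score (2·TP/(2·TP+FP+FN)):
  O: TP=247, FP=15+26+31+27+27=126, FN=13+18+14+14+10=69 → 494/689 = 0.7170
  B: TP=119, FP=13+18+28+33+29=121, FN=15+19+20+17+18=89 → 238/448 = 0.5313
  A: TP=132, FP=18+19+30+25+24=116, FN=26+18+24+24+28=120 → 264/500 = 0.5280
  F: TP=128, FP=14+20+24+35+27=120, FN=31+28+30+28+34=151 → 256/527 = 0.4858
  G: TP=193, FP=14+17+24+28+30=113, FN=27+33+25+35+25=145 → 386/644 = 0.5994
  K: TP=260, FP=10+18+28+34+25=115, FN=27+29+24+27+30=137 → 520/772 = 0.6736
Lowest is class 'F' with F1 score = 0.486.

0.486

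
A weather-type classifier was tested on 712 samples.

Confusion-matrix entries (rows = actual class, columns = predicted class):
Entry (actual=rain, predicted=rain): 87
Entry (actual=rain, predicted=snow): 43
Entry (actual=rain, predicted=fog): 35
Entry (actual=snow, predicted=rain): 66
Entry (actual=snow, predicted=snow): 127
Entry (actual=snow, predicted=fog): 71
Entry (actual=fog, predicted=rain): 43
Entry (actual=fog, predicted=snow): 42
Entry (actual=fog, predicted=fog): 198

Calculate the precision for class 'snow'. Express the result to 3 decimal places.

0.599

One-vs-rest for 'snow': TP = diagonal; FP = other classes predicted 'snow'; FN = 'snow' predicted as other.
precision = TP/(TP+FP).
snow: TP=127, FP=43+42=85 → 127/212 = 0.5991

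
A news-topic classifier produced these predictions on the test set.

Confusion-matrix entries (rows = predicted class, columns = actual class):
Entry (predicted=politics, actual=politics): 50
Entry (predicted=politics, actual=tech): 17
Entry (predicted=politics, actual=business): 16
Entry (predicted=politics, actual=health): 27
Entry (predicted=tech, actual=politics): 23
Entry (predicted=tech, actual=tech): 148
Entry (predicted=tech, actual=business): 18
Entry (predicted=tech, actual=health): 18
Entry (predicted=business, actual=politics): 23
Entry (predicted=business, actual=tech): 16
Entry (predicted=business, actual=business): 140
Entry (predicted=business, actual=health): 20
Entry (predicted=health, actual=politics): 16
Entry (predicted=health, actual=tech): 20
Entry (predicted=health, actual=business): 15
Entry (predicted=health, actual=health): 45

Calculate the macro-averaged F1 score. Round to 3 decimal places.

Per-class F1 score (2·TP/(2·TP+FP+FN)):
  politics: TP=50, FP=17+16+27=60, FN=23+23+16=62 → 100/222 = 0.4505
  tech: TP=148, FP=23+18+18=59, FN=17+16+20=53 → 296/408 = 0.7255
  business: TP=140, FP=23+16+20=59, FN=16+18+15=49 → 280/388 = 0.7216
  health: TP=45, FP=16+20+15=51, FN=27+18+20=65 → 90/206 = 0.4369
Macro-F1 score = mean = (0.4505 + 0.7255 + 0.7216 + 0.4369) / 4 = 0.584

0.584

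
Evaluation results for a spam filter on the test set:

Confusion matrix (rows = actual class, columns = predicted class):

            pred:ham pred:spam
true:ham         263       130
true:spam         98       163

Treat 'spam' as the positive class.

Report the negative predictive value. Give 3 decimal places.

0.729

NPV = TN/(TN+FN) = 263/(263+98) = 0.729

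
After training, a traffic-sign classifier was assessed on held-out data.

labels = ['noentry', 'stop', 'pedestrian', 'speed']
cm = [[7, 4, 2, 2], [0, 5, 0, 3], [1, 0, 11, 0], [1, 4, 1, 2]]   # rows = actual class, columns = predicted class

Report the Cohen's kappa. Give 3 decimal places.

0.442

Observed agreement pₒ = trace/N = 25/43 = 0.5814
Expected agreement pₑ = Σ (rowᵢ·colᵢ)/N² = (15·9 + 8·13 + 12·14 + 8·7)/43² = 0.2504
κ = (pₒ − pₑ)/(1 − pₑ) = (0.5814 − 0.2504)/(1 − 0.2504) = 0.442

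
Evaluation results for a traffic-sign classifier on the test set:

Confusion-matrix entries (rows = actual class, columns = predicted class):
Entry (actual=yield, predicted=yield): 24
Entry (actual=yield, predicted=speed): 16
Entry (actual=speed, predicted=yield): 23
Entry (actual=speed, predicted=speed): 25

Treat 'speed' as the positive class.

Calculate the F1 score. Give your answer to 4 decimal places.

0.5618

Precision = TP/(TP+FP) = 25/41 = 0.6098
Recall = TP/(TP+FN) = 25/48 = 0.5208
F1 = 2·TP/(2·TP+FP+FN) = 50/89 = 0.5618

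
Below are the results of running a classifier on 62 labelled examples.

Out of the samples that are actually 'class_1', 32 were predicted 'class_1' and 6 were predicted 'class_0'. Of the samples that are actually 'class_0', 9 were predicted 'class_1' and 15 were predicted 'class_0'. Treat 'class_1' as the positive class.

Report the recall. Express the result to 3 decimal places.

Recall = TP/(TP+FN) = 32/(32+6) = 32/38 = 0.842

0.842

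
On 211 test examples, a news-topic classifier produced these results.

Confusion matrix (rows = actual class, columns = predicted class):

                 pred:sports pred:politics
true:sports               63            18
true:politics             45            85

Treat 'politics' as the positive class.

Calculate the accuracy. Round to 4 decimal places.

Accuracy = (TP+TN)/N = (85+63)/211 = 0.7014

0.7014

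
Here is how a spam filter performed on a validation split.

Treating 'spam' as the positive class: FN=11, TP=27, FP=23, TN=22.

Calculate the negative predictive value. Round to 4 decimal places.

0.6667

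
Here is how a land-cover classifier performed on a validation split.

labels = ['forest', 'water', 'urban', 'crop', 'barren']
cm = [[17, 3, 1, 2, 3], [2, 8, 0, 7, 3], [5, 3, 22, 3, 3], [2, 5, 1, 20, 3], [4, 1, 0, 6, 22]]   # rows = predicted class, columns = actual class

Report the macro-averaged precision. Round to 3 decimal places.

0.595

Per-class precision (TP/(TP+FP)):
  forest: TP=17, FP=3+1+2+3=9 → 17/26 = 0.6538
  water: TP=8, FP=2+0+7+3=12 → 8/20 = 0.4000
  urban: TP=22, FP=5+3+3+3=14 → 22/36 = 0.6111
  crop: TP=20, FP=2+5+1+3=11 → 20/31 = 0.6452
  barren: TP=22, FP=4+1+0+6=11 → 22/33 = 0.6667
Macro-precision = mean = (0.6538 + 0.4000 + 0.6111 + 0.6452 + 0.6667) / 5 = 0.595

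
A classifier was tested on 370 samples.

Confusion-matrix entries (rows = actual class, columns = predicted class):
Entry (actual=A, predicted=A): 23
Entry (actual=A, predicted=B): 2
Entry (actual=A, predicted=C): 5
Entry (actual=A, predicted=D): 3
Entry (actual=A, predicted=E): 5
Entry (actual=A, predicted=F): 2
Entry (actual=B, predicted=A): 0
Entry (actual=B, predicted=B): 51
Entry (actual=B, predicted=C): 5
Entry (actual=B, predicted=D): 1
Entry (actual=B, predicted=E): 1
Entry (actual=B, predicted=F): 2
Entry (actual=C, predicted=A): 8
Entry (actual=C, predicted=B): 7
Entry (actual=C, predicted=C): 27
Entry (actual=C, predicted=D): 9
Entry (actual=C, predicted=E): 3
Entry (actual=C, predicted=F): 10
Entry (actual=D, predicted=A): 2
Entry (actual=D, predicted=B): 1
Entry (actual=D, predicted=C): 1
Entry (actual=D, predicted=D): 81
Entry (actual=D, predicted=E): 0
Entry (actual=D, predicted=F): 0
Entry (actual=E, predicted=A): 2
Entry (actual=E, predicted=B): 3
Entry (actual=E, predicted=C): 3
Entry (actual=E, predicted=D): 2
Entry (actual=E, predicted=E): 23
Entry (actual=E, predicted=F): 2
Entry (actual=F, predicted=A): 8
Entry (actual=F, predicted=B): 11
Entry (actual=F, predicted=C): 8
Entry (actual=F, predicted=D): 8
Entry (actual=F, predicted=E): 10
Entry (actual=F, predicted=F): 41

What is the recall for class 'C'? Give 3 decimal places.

One-vs-rest for 'C': TP = diagonal; FP = other classes predicted 'C'; FN = 'C' predicted as other.
recall = TP/(TP+FN).
C: TP=27, FN=8+7+9+3+10=37 → 27/64 = 0.4219

0.422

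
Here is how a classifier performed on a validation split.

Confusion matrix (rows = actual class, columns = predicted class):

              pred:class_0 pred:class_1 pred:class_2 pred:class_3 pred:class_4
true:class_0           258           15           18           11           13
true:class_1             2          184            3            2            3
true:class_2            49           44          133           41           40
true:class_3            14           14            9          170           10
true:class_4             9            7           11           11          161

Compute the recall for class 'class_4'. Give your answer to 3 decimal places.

0.809

recall = TP/(TP+FN).
class_4: TP=161, FN=9+7+11+11=38 → 161/199 = 0.8090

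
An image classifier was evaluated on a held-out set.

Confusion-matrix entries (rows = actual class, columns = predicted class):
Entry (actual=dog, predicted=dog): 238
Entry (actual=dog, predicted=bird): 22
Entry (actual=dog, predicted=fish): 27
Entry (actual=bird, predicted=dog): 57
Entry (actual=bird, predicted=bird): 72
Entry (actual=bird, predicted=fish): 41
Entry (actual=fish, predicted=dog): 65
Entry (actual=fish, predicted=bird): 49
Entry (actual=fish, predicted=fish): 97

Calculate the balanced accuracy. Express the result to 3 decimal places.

Balanced accuracy = mean of per-class recall.
  dog: recall = 238/287 = 0.8293
  bird: recall = 72/170 = 0.4235
  fish: recall = 97/211 = 0.4597
Mean = (0.8293 + 0.4235 + 0.4597) / 3 = 0.571

0.571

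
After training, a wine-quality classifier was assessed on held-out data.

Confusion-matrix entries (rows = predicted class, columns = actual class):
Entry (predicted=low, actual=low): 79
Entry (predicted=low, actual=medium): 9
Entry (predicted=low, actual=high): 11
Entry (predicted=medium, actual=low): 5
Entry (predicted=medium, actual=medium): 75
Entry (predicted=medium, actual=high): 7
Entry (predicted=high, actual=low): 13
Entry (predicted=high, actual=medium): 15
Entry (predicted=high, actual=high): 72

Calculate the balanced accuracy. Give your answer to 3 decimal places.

0.791

Balanced accuracy = mean of per-class recall.
  low: recall = 79/97 = 0.8144
  medium: recall = 75/99 = 0.7576
  high: recall = 72/90 = 0.8000
Mean = (0.8144 + 0.7576 + 0.8000) / 3 = 0.791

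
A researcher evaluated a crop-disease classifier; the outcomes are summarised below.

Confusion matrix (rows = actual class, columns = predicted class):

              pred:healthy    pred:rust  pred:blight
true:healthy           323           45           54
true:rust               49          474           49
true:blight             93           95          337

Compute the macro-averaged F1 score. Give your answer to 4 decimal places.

0.7420

Per-class F1 score (2·TP/(2·TP+FP+FN)):
  healthy: TP=323, FP=49+93=142, FN=45+54=99 → 646/887 = 0.72830
  rust: TP=474, FP=45+95=140, FN=49+49=98 → 948/1186 = 0.79933
  blight: TP=337, FP=54+49=103, FN=93+95=188 → 674/965 = 0.69845
Macro-F1 score = mean = (0.72830 + 0.79933 + 0.69845) / 3 = 0.7420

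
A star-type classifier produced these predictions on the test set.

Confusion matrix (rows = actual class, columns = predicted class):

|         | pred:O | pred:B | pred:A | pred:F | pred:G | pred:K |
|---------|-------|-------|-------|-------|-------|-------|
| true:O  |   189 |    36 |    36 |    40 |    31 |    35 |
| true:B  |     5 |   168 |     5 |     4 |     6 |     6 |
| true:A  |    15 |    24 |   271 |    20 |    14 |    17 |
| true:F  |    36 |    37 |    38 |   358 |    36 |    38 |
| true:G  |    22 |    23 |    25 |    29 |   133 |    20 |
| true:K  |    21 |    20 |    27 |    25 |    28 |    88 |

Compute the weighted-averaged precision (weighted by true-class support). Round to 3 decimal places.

0.635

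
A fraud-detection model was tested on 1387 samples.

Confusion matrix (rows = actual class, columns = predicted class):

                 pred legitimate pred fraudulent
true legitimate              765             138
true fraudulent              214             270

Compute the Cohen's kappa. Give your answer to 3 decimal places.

Observed agreement pₒ = trace/N = 1035/1387 = 0.7462
Expected agreement pₑ = Σ (rowᵢ·colᵢ)/N² = (903·979 + 484·408)/1387² = 0.5622
κ = (pₒ − pₑ)/(1 − pₑ) = (0.7462 − 0.5622)/(1 − 0.5622) = 0.420

0.420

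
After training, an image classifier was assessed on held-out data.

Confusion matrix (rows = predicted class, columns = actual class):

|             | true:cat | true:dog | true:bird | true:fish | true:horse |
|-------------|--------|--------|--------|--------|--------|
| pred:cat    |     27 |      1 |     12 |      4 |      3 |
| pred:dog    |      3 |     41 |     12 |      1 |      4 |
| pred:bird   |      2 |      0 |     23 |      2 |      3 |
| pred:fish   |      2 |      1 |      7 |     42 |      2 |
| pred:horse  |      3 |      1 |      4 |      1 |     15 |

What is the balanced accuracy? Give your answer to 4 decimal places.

0.6907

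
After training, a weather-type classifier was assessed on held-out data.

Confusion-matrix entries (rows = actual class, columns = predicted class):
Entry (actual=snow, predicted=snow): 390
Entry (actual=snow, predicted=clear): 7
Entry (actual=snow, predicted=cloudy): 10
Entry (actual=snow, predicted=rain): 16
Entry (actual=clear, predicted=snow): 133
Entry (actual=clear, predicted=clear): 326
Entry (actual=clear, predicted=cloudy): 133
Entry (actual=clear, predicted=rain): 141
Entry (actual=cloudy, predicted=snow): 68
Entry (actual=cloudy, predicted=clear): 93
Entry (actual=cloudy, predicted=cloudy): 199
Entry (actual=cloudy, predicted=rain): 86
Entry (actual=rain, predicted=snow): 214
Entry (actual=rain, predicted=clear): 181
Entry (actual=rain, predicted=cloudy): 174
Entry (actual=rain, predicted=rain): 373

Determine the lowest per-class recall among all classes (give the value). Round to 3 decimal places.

Per-class recall (TP/(TP+FN)):
  snow: TP=390, FN=7+10+16=33 → 390/423 = 0.9220
  clear: TP=326, FN=133+133+141=407 → 326/733 = 0.4447
  cloudy: TP=199, FN=68+93+86=247 → 199/446 = 0.4462
  rain: TP=373, FN=214+181+174=569 → 373/942 = 0.3960
Lowest is class 'rain' with recall = 0.396.

0.396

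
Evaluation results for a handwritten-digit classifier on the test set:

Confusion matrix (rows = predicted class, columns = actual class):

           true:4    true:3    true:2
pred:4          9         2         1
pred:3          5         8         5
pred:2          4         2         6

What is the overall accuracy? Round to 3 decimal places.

Accuracy = trace / total = (9+8+6=23) / 42 = 23/42 = 0.548

0.548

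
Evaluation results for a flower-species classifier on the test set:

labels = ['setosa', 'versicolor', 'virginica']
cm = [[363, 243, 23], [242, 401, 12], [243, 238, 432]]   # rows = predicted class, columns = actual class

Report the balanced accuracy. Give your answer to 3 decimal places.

Balanced accuracy = mean of per-class recall.
  setosa: recall = 363/848 = 0.4281
  versicolor: recall = 401/882 = 0.4546
  virginica: recall = 432/467 = 0.9251
Mean = (0.4281 + 0.4546 + 0.9251) / 3 = 0.603

0.603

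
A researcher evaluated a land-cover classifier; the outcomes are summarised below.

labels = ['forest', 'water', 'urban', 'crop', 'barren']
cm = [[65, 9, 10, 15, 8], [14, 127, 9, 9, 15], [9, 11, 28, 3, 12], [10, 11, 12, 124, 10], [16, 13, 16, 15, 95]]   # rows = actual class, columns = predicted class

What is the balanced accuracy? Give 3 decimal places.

0.627

Balanced accuracy = mean of per-class recall.
  forest: recall = 65/107 = 0.6075
  water: recall = 127/174 = 0.7299
  urban: recall = 28/63 = 0.4444
  crop: recall = 124/167 = 0.7425
  barren: recall = 95/155 = 0.6129
Mean = (0.6075 + 0.7299 + 0.4444 + 0.7425 + 0.6129) / 5 = 0.627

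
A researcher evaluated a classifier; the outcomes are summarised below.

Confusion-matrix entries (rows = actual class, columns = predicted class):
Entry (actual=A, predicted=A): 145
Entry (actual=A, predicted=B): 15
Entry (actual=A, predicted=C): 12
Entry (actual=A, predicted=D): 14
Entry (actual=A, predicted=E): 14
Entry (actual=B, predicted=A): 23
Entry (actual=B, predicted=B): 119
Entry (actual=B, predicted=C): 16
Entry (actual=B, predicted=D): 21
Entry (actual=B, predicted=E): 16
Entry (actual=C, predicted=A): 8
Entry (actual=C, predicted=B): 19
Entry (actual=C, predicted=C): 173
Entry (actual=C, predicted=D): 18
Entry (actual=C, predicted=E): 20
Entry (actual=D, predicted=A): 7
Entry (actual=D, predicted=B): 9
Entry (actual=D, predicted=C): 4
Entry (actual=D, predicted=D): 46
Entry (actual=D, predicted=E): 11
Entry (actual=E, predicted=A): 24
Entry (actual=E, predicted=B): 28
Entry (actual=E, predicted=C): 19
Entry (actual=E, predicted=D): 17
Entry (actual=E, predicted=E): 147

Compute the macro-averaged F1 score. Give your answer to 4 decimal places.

0.6440

Per-class F1 score (2·TP/(2·TP+FP+FN)):
  A: TP=145, FP=23+8+7+24=62, FN=15+12+14+14=55 → 290/407 = 0.71253
  B: TP=119, FP=15+19+9+28=71, FN=23+16+21+16=76 → 238/385 = 0.61818
  C: TP=173, FP=12+16+4+19=51, FN=8+19+18+20=65 → 346/462 = 0.74892
  D: TP=46, FP=14+21+18+17=70, FN=7+9+4+11=31 → 92/193 = 0.47668
  E: TP=147, FP=14+16+20+11=61, FN=24+28+19+17=88 → 294/443 = 0.66366
Macro-F1 score = mean = (0.71253 + 0.61818 + 0.74892 + 0.47668 + 0.66366) / 5 = 0.6440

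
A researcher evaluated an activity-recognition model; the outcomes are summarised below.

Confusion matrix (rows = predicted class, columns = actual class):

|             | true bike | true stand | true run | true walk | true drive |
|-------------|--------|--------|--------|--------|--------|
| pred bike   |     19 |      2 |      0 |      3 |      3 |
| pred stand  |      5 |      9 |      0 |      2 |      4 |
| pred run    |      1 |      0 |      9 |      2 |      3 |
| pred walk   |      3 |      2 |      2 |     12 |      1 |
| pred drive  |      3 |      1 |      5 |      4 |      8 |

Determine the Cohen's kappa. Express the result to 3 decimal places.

0.435

Observed agreement pₒ = trace/N = 57/103 = 0.5534
Expected agreement pₑ = Σ (rowᵢ·colᵢ)/N² = (31·27 + 14·20 + 16·15 + 23·20 + 19·21)/103² = 0.2089
κ = (pₒ − pₑ)/(1 − pₑ) = (0.5534 − 0.2089)/(1 − 0.2089) = 0.435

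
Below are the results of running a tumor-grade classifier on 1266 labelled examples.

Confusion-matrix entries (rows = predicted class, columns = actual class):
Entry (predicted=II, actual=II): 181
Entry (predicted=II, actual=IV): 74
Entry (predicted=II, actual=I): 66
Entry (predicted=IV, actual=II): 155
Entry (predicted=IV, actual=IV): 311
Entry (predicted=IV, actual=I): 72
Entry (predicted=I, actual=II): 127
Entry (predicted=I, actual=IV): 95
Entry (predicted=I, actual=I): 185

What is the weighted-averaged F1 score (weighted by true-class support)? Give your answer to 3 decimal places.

Per-class F1 score (2·TP/(2·TP+FP+FN)):
  II: TP=181, FP=74+66=140, FN=155+127=282 → 362/784 = 0.4617
  IV: TP=311, FP=155+72=227, FN=74+95=169 → 622/1018 = 0.6110
  I: TP=185, FP=127+95=222, FN=66+72=138 → 370/730 = 0.5068
Weighted-F1 score = Σ (supportᵢ/N)·F1 scoreᵢ with N=1266: (463/1266)·0.4617 + (480/1266)·0.6110 + (323/1266)·0.5068 = 0.530

0.530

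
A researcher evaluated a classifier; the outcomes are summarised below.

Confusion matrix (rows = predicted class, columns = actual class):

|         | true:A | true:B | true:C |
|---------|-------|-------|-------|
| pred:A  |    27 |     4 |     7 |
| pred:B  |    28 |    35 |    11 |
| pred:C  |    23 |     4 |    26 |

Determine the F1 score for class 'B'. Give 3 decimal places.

0.598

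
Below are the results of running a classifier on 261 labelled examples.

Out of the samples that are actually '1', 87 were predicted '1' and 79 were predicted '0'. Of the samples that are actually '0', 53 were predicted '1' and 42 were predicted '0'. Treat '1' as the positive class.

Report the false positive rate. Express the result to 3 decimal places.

0.558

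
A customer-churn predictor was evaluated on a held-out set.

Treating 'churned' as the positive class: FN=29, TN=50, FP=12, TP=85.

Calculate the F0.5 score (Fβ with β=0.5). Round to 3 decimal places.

Fβ = (1+β²)·TP / ((1+β²)·TP + β²·FN + FP), with β²=1/4
= 1.25·85 / (1.25·85 + 0.25·29 + 12) = 0.847

0.847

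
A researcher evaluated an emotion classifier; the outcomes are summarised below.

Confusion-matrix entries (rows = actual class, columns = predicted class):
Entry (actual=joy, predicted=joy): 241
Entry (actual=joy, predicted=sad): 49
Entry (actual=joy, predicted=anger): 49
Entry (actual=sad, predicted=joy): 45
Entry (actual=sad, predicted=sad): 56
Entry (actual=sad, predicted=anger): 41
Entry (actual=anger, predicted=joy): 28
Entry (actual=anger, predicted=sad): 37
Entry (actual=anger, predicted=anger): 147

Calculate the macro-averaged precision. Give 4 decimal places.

Per-class precision (TP/(TP+FP)):
  joy: TP=241, FP=45+28=73 → 241/314 = 0.76752
  sad: TP=56, FP=49+37=86 → 56/142 = 0.39437
  anger: TP=147, FP=49+41=90 → 147/237 = 0.62025
Macro-precision = mean = (0.76752 + 0.39437 + 0.62025) / 3 = 0.5940

0.5940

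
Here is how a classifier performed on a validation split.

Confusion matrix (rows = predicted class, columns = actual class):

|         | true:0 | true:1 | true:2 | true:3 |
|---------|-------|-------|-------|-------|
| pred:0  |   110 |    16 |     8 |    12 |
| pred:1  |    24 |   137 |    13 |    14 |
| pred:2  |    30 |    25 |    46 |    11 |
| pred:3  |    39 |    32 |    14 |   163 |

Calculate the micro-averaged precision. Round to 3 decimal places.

Micro-averaging pools counts across classes: ΣTP=456, ΣFP=238, ΣFN=238.
Micro-precision = TP/(TP+FP) on pooled counts = 0.657 (equals overall accuracy in single-label multiclass).

0.657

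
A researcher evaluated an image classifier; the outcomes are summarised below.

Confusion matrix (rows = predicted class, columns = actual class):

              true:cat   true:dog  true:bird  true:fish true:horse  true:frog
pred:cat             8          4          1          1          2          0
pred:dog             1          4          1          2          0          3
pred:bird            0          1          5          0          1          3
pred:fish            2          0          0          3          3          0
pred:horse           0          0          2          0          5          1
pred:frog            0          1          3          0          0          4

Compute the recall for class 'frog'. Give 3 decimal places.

recall = TP/(TP+FN).
frog: TP=4, FN=0+3+3+0+1=7 → 4/11 = 0.3636

0.364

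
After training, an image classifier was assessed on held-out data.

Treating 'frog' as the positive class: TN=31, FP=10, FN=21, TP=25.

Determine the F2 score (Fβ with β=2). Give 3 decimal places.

0.571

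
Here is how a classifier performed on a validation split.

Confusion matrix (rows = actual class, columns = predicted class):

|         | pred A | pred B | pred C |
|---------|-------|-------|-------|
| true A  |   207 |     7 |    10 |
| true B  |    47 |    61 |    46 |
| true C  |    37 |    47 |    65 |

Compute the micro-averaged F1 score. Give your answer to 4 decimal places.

0.6319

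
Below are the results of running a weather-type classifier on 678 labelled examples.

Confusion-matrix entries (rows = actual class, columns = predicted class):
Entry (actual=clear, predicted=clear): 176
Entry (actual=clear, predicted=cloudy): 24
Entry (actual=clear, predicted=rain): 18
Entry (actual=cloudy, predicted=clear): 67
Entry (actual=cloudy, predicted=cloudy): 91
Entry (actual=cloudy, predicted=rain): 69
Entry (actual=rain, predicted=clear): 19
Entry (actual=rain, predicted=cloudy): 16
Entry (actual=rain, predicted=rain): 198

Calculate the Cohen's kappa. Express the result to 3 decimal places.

0.529

Observed agreement pₒ = trace/N = 465/678 = 0.6858
Expected agreement pₑ = Σ (rowᵢ·colᵢ)/N² = (218·262 + 227·131 + 233·285)/678² = 0.3334
κ = (pₒ − pₑ)/(1 − pₑ) = (0.6858 − 0.3334)/(1 − 0.3334) = 0.529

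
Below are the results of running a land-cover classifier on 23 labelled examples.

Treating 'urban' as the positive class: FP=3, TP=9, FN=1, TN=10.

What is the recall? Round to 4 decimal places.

0.9000

Recall = TP/(TP+FN) = 9/(9+1) = 9/10 = 0.9000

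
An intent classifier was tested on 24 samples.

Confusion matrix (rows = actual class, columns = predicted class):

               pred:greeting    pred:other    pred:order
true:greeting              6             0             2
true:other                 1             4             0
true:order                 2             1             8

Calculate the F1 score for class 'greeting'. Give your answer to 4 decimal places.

0.7059

Treat 'greeting' as positive and all other classes as negative.
F1 score = 2·TP/(2·TP+FP+FN).
greeting: TP=6, FP=1+2=3, FN=0+2=2 → 12/17 = 0.70588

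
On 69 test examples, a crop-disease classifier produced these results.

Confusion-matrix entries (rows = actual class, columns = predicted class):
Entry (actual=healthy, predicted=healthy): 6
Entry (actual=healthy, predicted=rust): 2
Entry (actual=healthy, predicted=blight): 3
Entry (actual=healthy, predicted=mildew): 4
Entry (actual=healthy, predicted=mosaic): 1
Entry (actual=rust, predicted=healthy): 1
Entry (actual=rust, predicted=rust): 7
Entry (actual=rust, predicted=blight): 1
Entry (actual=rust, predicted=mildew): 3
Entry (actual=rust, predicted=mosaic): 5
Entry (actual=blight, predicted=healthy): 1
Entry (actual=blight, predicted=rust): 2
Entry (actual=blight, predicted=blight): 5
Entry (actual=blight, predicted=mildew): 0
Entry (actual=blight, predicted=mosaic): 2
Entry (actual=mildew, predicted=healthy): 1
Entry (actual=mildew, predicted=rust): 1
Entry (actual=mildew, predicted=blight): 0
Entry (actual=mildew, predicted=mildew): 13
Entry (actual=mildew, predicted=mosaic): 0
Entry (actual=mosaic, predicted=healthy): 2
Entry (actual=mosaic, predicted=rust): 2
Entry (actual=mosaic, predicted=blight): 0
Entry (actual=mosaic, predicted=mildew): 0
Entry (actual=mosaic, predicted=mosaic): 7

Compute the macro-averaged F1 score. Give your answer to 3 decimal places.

Per-class F1 score (2·TP/(2·TP+FP+FN)):
  healthy: TP=6, FP=1+1+1+2=5, FN=2+3+4+1=10 → 12/27 = 0.4444
  rust: TP=7, FP=2+2+1+2=7, FN=1+1+3+5=10 → 14/31 = 0.4516
  blight: TP=5, FP=3+1+0+0=4, FN=1+2+0+2=5 → 10/19 = 0.5263
  mildew: TP=13, FP=4+3+0+0=7, FN=1+1+0+0=2 → 26/35 = 0.7429
  mosaic: TP=7, FP=1+5+2+0=8, FN=2+2+0+0=4 → 14/26 = 0.5385
Macro-F1 score = mean = (0.4444 + 0.4516 + 0.5263 + 0.7429 + 0.5385) / 5 = 0.541

0.541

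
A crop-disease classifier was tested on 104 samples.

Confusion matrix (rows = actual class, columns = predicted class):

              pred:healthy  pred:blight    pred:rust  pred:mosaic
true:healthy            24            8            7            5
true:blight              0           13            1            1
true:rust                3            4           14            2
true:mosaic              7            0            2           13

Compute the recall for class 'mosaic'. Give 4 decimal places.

recall = TP/(TP+FN).
mosaic: TP=13, FN=7+0+2=9 → 13/22 = 0.59091

0.5909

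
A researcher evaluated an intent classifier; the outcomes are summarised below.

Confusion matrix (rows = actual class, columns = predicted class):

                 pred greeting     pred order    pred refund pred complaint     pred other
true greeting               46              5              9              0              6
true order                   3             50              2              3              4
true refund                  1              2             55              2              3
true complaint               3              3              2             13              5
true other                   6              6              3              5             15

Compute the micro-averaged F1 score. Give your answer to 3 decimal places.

0.710

Micro-averaging pools counts across classes: ΣTP=179, ΣFP=73, ΣFN=73.
Micro-F1 score = 2·TP/(2·TP+FP+FN) on pooled counts = 0.710 (equals overall accuracy in single-label multiclass).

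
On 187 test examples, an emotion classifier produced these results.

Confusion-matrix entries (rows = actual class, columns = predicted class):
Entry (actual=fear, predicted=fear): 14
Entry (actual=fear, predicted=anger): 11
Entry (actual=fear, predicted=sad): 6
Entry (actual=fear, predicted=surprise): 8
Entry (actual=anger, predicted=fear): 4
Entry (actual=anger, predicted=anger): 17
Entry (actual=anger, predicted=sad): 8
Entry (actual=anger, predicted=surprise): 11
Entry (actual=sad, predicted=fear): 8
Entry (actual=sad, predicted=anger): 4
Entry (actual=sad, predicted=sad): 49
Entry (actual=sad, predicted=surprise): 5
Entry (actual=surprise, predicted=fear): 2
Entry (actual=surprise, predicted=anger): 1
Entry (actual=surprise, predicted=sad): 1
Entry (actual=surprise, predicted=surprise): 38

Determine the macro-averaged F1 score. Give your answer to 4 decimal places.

0.5921

Per-class F1 score (2·TP/(2·TP+FP+FN)):
  fear: TP=14, FP=4+8+2=14, FN=11+6+8=25 → 28/67 = 0.41791
  anger: TP=17, FP=11+4+1=16, FN=4+8+11=23 → 34/73 = 0.46575
  sad: TP=49, FP=6+8+1=15, FN=8+4+5=17 → 98/130 = 0.75385
  surprise: TP=38, FP=8+11+5=24, FN=2+1+1=4 → 76/104 = 0.73077
Macro-F1 score = mean = (0.41791 + 0.46575 + 0.75385 + 0.73077) / 4 = 0.5921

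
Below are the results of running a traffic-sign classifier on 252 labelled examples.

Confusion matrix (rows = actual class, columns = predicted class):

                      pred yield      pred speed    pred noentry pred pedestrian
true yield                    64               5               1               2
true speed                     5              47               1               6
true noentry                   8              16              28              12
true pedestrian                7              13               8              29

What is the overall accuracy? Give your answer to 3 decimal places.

0.667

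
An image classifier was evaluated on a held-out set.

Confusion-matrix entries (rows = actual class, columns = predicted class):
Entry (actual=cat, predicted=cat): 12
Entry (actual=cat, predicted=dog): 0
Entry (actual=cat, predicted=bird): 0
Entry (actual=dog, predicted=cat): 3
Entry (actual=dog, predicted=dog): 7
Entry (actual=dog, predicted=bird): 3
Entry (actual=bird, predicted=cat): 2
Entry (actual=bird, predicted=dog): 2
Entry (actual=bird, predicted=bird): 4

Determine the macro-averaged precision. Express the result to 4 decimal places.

Per-class precision (TP/(TP+FP)):
  cat: TP=12, FP=3+2=5 → 12/17 = 0.70588
  dog: TP=7, FP=0+2=2 → 7/9 = 0.77778
  bird: TP=4, FP=0+3=3 → 4/7 = 0.57143
Macro-precision = mean = (0.70588 + 0.77778 + 0.57143) / 3 = 0.6850

0.6850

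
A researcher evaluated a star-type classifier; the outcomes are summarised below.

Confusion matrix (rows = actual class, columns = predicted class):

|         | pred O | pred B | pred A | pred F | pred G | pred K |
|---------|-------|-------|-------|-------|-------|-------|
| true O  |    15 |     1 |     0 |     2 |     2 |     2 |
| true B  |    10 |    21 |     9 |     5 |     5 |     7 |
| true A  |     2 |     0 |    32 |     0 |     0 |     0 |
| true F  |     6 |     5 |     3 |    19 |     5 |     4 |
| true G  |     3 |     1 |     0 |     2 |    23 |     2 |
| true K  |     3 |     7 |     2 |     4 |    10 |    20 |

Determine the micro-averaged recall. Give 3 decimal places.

Micro-averaging pools counts across classes: ΣTP=130, ΣFP=102, ΣFN=102.
Micro-recall = TP/(TP+FN) on pooled counts = 0.560 (equals overall accuracy in single-label multiclass).

0.560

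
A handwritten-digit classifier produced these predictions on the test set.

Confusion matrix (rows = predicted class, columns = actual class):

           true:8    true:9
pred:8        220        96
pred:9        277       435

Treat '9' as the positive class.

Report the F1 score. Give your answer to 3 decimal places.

Precision = TP/(TP+FP) = 435/712 = 0.6110
Recall = TP/(TP+FN) = 435/531 = 0.8192
F1 = 2·TP/(2·TP+FP+FN) = 870/1243 = 0.700

0.700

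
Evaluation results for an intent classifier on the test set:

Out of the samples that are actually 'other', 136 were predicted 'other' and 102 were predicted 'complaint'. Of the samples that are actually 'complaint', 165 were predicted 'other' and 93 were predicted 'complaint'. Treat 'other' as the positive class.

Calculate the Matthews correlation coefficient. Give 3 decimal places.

MCC = (TP·TN − FP·FN) / √((TP+FP)(TP+FN)(TN+FP)(TN+FN))
Numerator = 136·93 − 165·102 = -4182
Denominator = √(301·238·258·195) = √3604107780 = 60034.2217
MCC = -4182 / 60034.2217 = -0.070

-0.070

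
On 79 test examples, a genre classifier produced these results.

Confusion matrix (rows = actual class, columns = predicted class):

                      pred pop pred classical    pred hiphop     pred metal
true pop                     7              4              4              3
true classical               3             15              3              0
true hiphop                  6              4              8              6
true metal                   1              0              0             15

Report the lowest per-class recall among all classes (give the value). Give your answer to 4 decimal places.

0.3333

Per-class recall (TP/(TP+FN)):
  pop: TP=7, FN=4+4+3=11 → 7/18 = 0.38889
  classical: TP=15, FN=3+3+0=6 → 15/21 = 0.71429
  hiphop: TP=8, FN=6+4+6=16 → 8/24 = 0.33333
  metal: TP=15, FN=1+0+0=1 → 15/16 = 0.93750
Lowest is class 'hiphop' with recall = 0.3333.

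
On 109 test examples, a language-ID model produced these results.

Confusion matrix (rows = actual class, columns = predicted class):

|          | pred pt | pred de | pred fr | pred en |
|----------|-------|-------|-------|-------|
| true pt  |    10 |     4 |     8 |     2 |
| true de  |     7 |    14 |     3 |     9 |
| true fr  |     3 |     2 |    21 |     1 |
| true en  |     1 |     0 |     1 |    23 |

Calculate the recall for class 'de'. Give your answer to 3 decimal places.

Treat 'de' as positive and all other classes as negative.
recall = TP/(TP+FN).
de: TP=14, FN=7+3+9=19 → 14/33 = 0.4242

0.424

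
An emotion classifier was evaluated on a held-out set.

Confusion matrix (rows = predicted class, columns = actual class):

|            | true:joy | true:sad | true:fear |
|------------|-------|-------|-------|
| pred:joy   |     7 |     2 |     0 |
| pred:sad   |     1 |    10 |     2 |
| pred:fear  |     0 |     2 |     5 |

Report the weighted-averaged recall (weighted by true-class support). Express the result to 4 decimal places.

Per-class recall (TP/(TP+FN)):
  joy: TP=7, FN=1+0=1 → 7/8 = 0.87500
  sad: TP=10, FN=2+2=4 → 10/14 = 0.71429
  fear: TP=5, FN=0+2=2 → 5/7 = 0.71429
Weighted-recall = Σ (supportᵢ/N)·recallᵢ with N=29: (8/29)·0.87500 + (14/29)·0.71429 + (7/29)·0.71429 = 0.7586

0.7586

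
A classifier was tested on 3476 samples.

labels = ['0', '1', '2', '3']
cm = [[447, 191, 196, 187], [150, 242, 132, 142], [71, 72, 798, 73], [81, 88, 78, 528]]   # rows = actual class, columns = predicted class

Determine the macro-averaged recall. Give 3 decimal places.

0.567

Per-class recall (TP/(TP+FN)):
  0: TP=447, FN=191+196+187=574 → 447/1021 = 0.4378
  1: TP=242, FN=150+132+142=424 → 242/666 = 0.3634
  2: TP=798, FN=71+72+73=216 → 798/1014 = 0.7870
  3: TP=528, FN=81+88+78=247 → 528/775 = 0.6813
Macro-recall = mean = (0.4378 + 0.3634 + 0.7870 + 0.6813) / 4 = 0.567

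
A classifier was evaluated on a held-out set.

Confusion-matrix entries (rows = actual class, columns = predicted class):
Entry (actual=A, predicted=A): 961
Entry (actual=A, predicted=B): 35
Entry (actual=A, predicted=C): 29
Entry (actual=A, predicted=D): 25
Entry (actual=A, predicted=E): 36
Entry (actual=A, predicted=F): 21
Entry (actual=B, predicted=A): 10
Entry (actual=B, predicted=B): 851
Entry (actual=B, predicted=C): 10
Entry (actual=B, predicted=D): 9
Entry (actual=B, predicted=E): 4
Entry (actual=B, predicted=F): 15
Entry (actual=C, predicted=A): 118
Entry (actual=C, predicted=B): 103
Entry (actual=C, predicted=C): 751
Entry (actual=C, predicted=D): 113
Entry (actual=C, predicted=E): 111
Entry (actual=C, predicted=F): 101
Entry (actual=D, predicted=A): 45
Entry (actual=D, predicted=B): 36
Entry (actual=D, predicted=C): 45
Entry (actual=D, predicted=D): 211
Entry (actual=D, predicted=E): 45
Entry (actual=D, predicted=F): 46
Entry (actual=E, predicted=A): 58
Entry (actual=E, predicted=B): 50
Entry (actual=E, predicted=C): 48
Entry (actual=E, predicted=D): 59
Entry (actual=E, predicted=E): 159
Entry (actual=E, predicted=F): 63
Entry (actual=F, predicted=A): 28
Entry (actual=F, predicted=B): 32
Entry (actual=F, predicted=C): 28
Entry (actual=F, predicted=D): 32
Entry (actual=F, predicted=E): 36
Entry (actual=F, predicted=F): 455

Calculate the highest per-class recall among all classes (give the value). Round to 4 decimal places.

Per-class recall (TP/(TP+FN)):
  A: TP=961, FN=35+29+25+36+21=146 → 961/1107 = 0.86811
  B: TP=851, FN=10+10+9+4+15=48 → 851/899 = 0.94661
  C: TP=751, FN=118+103+113+111+101=546 → 751/1297 = 0.57903
  D: TP=211, FN=45+36+45+45+46=217 → 211/428 = 0.49299
  E: TP=159, FN=58+50+48+59+63=278 → 159/437 = 0.36384
  F: TP=455, FN=28+32+28+32+36=156 → 455/611 = 0.74468
Highest is class 'B' with recall = 0.9466.

0.9466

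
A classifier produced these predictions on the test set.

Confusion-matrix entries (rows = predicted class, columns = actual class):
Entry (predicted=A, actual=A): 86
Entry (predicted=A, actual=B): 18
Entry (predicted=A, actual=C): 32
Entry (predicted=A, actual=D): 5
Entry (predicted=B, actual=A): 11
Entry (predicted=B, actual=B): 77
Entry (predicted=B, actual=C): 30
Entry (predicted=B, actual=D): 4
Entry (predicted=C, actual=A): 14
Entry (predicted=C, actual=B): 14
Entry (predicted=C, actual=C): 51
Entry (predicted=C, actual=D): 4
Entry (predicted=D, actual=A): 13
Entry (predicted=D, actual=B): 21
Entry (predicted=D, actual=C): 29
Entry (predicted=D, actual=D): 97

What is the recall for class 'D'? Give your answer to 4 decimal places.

0.8818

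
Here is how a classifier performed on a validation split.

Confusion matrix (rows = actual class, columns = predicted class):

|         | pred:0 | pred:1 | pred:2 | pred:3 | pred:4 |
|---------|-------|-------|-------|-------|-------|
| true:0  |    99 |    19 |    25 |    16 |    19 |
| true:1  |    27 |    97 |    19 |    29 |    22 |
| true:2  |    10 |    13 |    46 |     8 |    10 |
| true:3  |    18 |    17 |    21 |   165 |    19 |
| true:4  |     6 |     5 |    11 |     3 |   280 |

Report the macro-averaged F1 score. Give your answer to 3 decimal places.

0.632

Per-class F1 score (2·TP/(2·TP+FP+FN)):
  0: TP=99, FP=27+10+18+6=61, FN=19+25+16+19=79 → 198/338 = 0.5858
  1: TP=97, FP=19+13+17+5=54, FN=27+19+29+22=97 → 194/345 = 0.5623
  2: TP=46, FP=25+19+21+11=76, FN=10+13+8+10=41 → 92/209 = 0.4402
  3: TP=165, FP=16+29+8+3=56, FN=18+17+21+19=75 → 330/461 = 0.7158
  4: TP=280, FP=19+22+10+19=70, FN=6+5+11+3=25 → 560/655 = 0.8550
Macro-F1 score = mean = (0.5858 + 0.5623 + 0.4402 + 0.7158 + 0.8550) / 5 = 0.632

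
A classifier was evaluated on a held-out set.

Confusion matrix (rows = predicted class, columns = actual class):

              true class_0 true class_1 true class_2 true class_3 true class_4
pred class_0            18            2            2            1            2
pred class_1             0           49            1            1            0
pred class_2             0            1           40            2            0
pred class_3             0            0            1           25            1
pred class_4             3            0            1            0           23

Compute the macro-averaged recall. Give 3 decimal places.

0.887

Per-class recall (TP/(TP+FN)):
  class_0: TP=18, FN=0+0+0+3=3 → 18/21 = 0.8571
  class_1: TP=49, FN=2+1+0+0=3 → 49/52 = 0.9423
  class_2: TP=40, FN=2+1+1+1=5 → 40/45 = 0.8889
  class_3: TP=25, FN=1+1+2+0=4 → 25/29 = 0.8621
  class_4: TP=23, FN=2+0+0+1=3 → 23/26 = 0.8846
Macro-recall = mean = (0.8571 + 0.9423 + 0.8889 + 0.8621 + 0.8846) / 5 = 0.887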